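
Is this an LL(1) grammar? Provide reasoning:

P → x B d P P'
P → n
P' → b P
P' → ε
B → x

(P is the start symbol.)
A grammar is LL(1) if for each non-terminal N with multiple productions, the predict sets of those productions are pairwise disjoint, where PREDICT(N → α) = (FIRST(α) \ {ε}) ∪ (FOLLOW(N) if α ⇒* ε).

Relevant sets:
  FOLLOW(P') = { $, 'b' }

For P:
  PREDICT(P → x B d P P') = { 'x' }
  PREDICT(P → n) = { 'n' }
For P':
  PREDICT(P' → b P) = { 'b' }
  PREDICT(P' → ε) = { $, 'b' }
B has a single production, so nothing to check there.

Conflict found: Predict set conflict for P': { 'b' }
The grammar is NOT LL(1).

Answer: No. Predict set conflict for P': { 'b' }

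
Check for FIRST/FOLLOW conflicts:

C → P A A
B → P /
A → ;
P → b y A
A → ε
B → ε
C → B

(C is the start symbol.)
Nullable non-terminals: A, B, C.
FIRST sets used below: FIRST(P) = { 'b' }, FIRST(B) = { 'b', ε }

A: nullable alternative(s) A → ε; FOLLOW(A) = { $, '/', ';' }
  A → ;: FIRST \ {ε} = { ';' } — overlaps FOLLOW(A) on { ';' }: CONFLICT
  A → ε: FIRST \ {ε} = { } — this is the only nullable alternative, skip

B: nullable alternative(s) B → ε; FOLLOW(B) = { $ }
  B → P /: FIRST \ {ε} = { 'b' } — disjoint from FOLLOW(B)
  B → ε: FIRST \ {ε} = { } — this is the only nullable alternative, skip

C: nullable alternative(s) C → B; FOLLOW(C) = { $ }
  C → P A A: FIRST \ {ε} = { 'b' } — disjoint from FOLLOW(C)
  C → B: FIRST \ {ε} = { 'b' } — this is the only nullable alternative, skip

P has no nullable alternative, so no FIRST/FOLLOW check is needed there.

So the grammar has 1 FIRST/FOLLOW conflict (marked CONFLICT above).

Answer: Yes. A → ';' with FOLLOW(A) on { ';' }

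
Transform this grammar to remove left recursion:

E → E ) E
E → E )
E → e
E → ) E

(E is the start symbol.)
E → e E'
E → ) E E'
E' → ) E E'
E' → ) E'
E' → ε

E is directly left-recursive. The standard transformation for
  A → A α₁ | ... | A α_m | β₁ | ... | β_n
is
  A  → β₁ A' | ... | β_n A'
  A' → α₁ A' | ... | α_m A' | ε

E → e becomes E → e E'
E → ) E becomes E → ) E E'
E → E ) E becomes E' → ) E E'
E → E ) becomes E' → ) E'
Add E' → ε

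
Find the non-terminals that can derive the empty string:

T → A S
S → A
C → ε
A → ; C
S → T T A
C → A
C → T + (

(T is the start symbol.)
{ 'C' }

A non-terminal is nullable if it can derive ε (the empty string): either it has an ε-production, or it has a production whose right-hand side consists entirely of nullable non-terminals.

ε-productions: C → ε
So C is immediately nullable.
No further non-terminal can be added: every production for the remaining non-terminals contains a terminal or a non-nullable non-terminal.
Nullable = { 'C' }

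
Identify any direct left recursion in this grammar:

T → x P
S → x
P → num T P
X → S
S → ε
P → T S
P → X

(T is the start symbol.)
No direct left recursion

Direct left recursion occurs when N → N α for some non-terminal N (the right-hand side begins with the left-hand side itself).

T → x P: starts with x
S → x: starts with x
P → num T P: starts with num
X → S: starts with S
S → ε: starts with ε
P → T S: starts with T
P → X: starts with X

No direct left recursion found.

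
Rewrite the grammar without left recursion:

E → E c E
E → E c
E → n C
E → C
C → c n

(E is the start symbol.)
E is directly left-recursive. The standard transformation for
  A → A α₁ | ... | A α_m | β₁ | ... | β_n
is
  A  → β₁ A' | ... | β_n A'
  A' → α₁ A' | ... | α_m A' | ε

E → n C becomes E → n C E'
E → C becomes E → C E'
E → E c E becomes E' → c E E'
E → E c becomes E' → c E'
Add E' → ε

Productions for other non-terminals are unchanged:
  C → c n

Resulting grammar:
E → n C E'
E → C E'
E' → c E E'
E' → c E'
E' → ε
C → c n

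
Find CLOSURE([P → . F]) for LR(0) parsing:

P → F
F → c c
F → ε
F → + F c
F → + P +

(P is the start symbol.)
{ [F → . + F c], [F → . + P +], [F → . c c], [F → .], [P → . F] }

To compute CLOSURE, for each item [A → α.Bβ] where B is a non-terminal, add [B → .γ] for all productions B → γ; repeat for the newly added items until nothing changes.

Start with: [P → . F]
  [P → . F] has the dot before F: add [F → . c c], [F → .], [F → . + F c], [F → . + P +]
No further items can be added.

CLOSURE = { [F → . + F c], [F → . + P +], [F → . c c], [F → .], [P → . F] }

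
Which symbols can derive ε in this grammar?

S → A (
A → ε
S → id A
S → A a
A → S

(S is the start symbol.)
A non-terminal is nullable if it can derive ε (the empty string): either it has an ε-production, or it has a production whose right-hand side consists entirely of nullable non-terminals.

ε-productions: A → ε
So A is immediately nullable.
No further non-terminal can be added: every production for the remaining non-terminals contains a terminal or a non-nullable non-terminal.
Nullable = { 'A' }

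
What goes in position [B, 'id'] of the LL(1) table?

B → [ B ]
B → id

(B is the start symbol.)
B → id

To find M[B, 'id'], we find productions for B where 'id' is in the predict set (PREDICT(N → α) = (FIRST(α) \ {ε}) ∪ (FOLLOW(N) if α ⇒* ε)).

B → [ B ]: PREDICT = { '[' }
B → id: PREDICT = { 'id' }
  'id' is in predict set, so this production goes in M[B, 'id']

M[B, 'id'] = B → id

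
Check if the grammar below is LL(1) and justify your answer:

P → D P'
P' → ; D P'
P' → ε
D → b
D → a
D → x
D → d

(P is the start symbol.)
A grammar is LL(1) if for each non-terminal N with multiple productions, the predict sets of those productions are pairwise disjoint, where PREDICT(N → α) = (FIRST(α) \ {ε}) ∪ (FOLLOW(N) if α ⇒* ε).

Relevant sets:
  FOLLOW(P') = { $ }

For P':
  PREDICT(P' → ';' D P') = { ';' }
  PREDICT(P' → ε) = { $ }
For D:
  PREDICT(D → b) = { 'b' }
  PREDICT(D → a) = { 'a' }
  PREDICT(D → x) = { 'x' }
  PREDICT(D → d) = { 'd' }
P has a single production, so nothing to check there.

All predict sets are disjoint. The grammar IS LL(1).

Answer: Yes, the grammar is LL(1).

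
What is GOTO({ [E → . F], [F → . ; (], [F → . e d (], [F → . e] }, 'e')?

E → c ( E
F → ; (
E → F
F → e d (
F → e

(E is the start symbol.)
{ [F → e . d (], [F → e .] }

GOTO(I, 'e') = CLOSURE({ [A → αX.β] : [A → α.Xβ] ∈ I, X = 'e' })

Items with dot before 'e', with the dot advanced:
  [F → . e] → [F → e .]
  [F → . e d (] → [F → e . d (]
Closure adds nothing (no advanced item has the dot before a non-terminal).

GOTO = { [F → e . d (], [F → e .] }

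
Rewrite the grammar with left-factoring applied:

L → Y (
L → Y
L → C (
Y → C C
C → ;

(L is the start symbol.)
Left-factoring transforms A → αβ₁ | αβ₂ into A → αA' and A' → β₁ | β₂
(α is the longest common prefix among the alternatives). Repeat until
no nonterminal has two alternatives with a common prefix.

Round 1: L has alternatives sharing prefix 'Y'. Introduce L': L → Y L'
  Add: L' → (
  Add: L' → ε

No remaining common prefixes — done.

Resulting grammar:
L → Y L'
L' → (
L' → ε
L → C (
Y → C C
C → ;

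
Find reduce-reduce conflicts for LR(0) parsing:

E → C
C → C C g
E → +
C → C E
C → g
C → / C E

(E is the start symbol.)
Augment with E' → E and build the canonical LR(0) collection (I0 = CLOSURE({[E' → . E]}), then GOTO on every symbol after a dot until no new states appear). It has 11 states:
  I0: { [C → . / C E], [C → . C C g], [C → . C E], [C → . g], [E → . +], [E → . C], [E' → . E] }  — shift
  I1: { [E → + .] }  — reduce
  I2: { [C → . / C E], [C → . C C g], [C → . C E], [C → . g], [C → / . C E] }  — shift
  I3: { [C → . / C E], [C → . C C g], [C → . C E], [C → . g], [C → C . C g], [C → C . E], [E → . +], [E → . C], [E → C .] }  — shift, reduce
  I4: { [E' → E .] }  — accept
  I5: { [C → g .] }  — reduce
  I6: { [C → . / C E], [C → . C C g], [C → . C E], [C → . g], [C → C . C g], [C → C . E], [C → C C . g], [E → . +], [E → . C], [E → C .] }  — shift, reduce
  I7: { [C → C E .] }  — reduce
  I8: { [C → C C g .], [C → g .] }  — 2 reduces
  I9: { [C → . / C E], [C → . C C g], [C → . C E], [C → . g], [C → / C . E], [C → C . C g], [C → C . E], [E → . +], [E → . C] }  — shift
  I10: { [C → / C E .], [C → C E .] }  — 2 reduces

I8 contains complete items [C → C C g .], [C → g .] — reduce-reduce conflict.
I10 contains complete items [C → / C E .], [C → C E .] — reduce-reduce conflict.

Answer: Yes — I8: [C → C C g .] vs [C → g .]; I10: [C → / C E .] vs [C → C E .]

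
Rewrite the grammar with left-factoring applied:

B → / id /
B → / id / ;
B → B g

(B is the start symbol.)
B → / id / B'
B' → ε
B' → ;
B → B g

Left-factoring transforms A → αβ₁ | αβ₂ into A → αA' and A' → β₁ | β₂
(α is the longest common prefix among the alternatives). Repeat until
no nonterminal has two alternatives with a common prefix.

Round 1: B has alternatives sharing prefix '/ id /'. Introduce B': B → / id / B'
  Add: B' → ε
  Add: B' → ;

No remaining common prefixes — done.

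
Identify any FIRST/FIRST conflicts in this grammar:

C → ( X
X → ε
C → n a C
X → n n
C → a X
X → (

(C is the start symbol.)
No FIRST/FIRST conflicts.

Productions for C:
  C → ( X: FIRST = { '(' }
  C → n a C: FIRST = { 'n' }
  C → a X: FIRST = { 'a' }
Productions for X:
  X → ε: FIRST = { ε }
  X → n n: FIRST = { 'n' }
  X → (: FIRST = { '(' }

All alternatives of each non-terminal have pairwise disjoint FIRST sets.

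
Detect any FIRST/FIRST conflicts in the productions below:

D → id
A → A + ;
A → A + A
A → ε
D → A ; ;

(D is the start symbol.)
A FIRST/FIRST conflict occurs when two productions N → α and N → β for the same non-terminal have FIRST(α) ∩ FIRST(β) ≠ ∅ (with ε ∈ FIRST of a nullable right-hand side, so two nullable alternatives also conflict).

FIRST sets of the non-terminals at (or reachable through a nullable prefix from) the front of some alternative:
  FIRST(A) = { '+', ε }

Productions for D:
  D → id: FIRST = { 'id' }
  D → A ; ;: FIRST = { '+', ';' }
Productions for A:
  A → A + ;: FIRST = { '+' }
  A → A + A: FIRST = { '+' }
  A → ε: FIRST = { ε }

Conflict for A: A → A + ; and A → A + A
  Overlap: { '+' }

Answer: Yes. A → A '+' ';' / A → A '+' A on { '+' }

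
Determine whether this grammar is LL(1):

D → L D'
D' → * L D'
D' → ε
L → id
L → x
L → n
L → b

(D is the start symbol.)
Yes, the grammar is LL(1).

A grammar is LL(1) if for each non-terminal N with multiple productions, the predict sets of those productions are pairwise disjoint, where PREDICT(N → α) = (FIRST(α) \ {ε}) ∪ (FOLLOW(N) if α ⇒* ε).

Relevant sets:
  FOLLOW(D') = { $ }

For D':
  PREDICT(D' → '*' L D') = { '*' }
  PREDICT(D' → ε) = { $ }
For L:
  PREDICT(L → id) = { 'id' }
  PREDICT(L → x) = { 'x' }
  PREDICT(L → n) = { 'n' }
  PREDICT(L → b) = { 'b' }
D has a single production, so nothing to check there.

All predict sets are disjoint. The grammar IS LL(1).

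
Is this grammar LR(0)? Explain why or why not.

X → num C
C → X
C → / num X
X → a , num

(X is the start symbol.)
A grammar is LR(0) if no state in the canonical LR(0) collection has:
  - both a shift item (dot before a terminal) and a complete item (shift-reduce conflict), or
  - two or more complete items (reduce-reduce conflict; the accept item [X' → X .] counts as a complete item here).

Augment with X' → X and build the canonical LR(0) collection (I0 = CLOSURE({[X' → . X]}), then GOTO on every symbol after a dot until no new states appear). It has 11 states:
  I0: { [X → . a , num], [X → . num C], [X' → . X] }  — shift
  I1: { [X' → X .] }  — accept
  I2: { [X → a . , num] }  — shift
  I3: { [C → . / num X], [C → . X], [X → . a , num], [X → . num C], [X → num . C] }  — shift
  I4: { [C → / . num X] }  — shift
  I5: { [X → num C .] }  — reduce
  I6: { [C → X .] }  — reduce
  I7: { [C → / num . X], [X → . a , num], [X → . num C] }  — shift
  I8: { [C → / num X .] }  — reduce
  I9: { [X → a , . num] }  — shift
  I10: { [X → a , num .] }  — reduce

Every state is either a pure shift/goto state or contains exactly one complete item and nothing to shift — no conflicts. The grammar is LR(0).

Answer: Yes, the grammar is LR(0)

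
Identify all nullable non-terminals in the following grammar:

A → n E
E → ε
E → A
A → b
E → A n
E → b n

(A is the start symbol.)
{ 'E' }

A non-terminal is nullable if it can derive ε (the empty string): either it has an ε-production, or it has a production whose right-hand side consists entirely of nullable non-terminals.

ε-productions: E → ε
So E is immediately nullable.
No further non-terminal can be added: every production for the remaining non-terminals contains a terminal or a non-nullable non-terminal.
Nullable = { 'E' }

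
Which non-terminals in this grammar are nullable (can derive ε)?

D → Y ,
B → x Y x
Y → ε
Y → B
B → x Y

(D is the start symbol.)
A non-terminal is nullable if it can derive ε (the empty string): either it has an ε-production, or it has a production whose right-hand side consists entirely of nullable non-terminals.

ε-productions: Y → ε
So Y is immediately nullable.
No further non-terminal can be added: every production for the remaining non-terminals contains a terminal or a non-nullable non-terminal.
Nullable = { 'Y' }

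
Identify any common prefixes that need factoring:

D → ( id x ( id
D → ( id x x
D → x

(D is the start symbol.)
Yes, D has productions with common prefix '( id x'

Left-factoring is needed when two productions for the same non-terminal
share a common prefix on the right-hand side.

Productions for D:
  D → ( id x ( id
  D → ( id x x
  D → x

Found common prefix '( id x' in productions for D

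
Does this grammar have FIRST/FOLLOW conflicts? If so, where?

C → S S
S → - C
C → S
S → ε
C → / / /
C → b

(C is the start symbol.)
Yes. C → S S with FOLLOW(C) on { '-' }; C → S with FOLLOW(C) on { '-' }; S → '-' C with FOLLOW(S) on { '-' }

A FIRST/FOLLOW conflict occurs when a non-terminal N has a nullable alternative N → β (β ⇒* ε) and another alternative N → α with FIRST(α) ∩ FOLLOW(N) ≠ ∅: on such a lookahead the parser cannot decide between expanding α and letting N vanish via β.

Nullable non-terminals: C, S.
FIRST sets used below: FIRST(S) = { '-', ε }

C: nullable alternative(s) C → S S, C → S; FOLLOW(C) = { $, '-' }
  C → S S: FIRST \ {ε} = { '-' } — overlaps FOLLOW(C) on { '-' }: CONFLICT
  C → S: FIRST \ {ε} = { '-' } — overlaps FOLLOW(C) on { '-' }: CONFLICT
  C → / / /: FIRST \ {ε} = { '/' } — disjoint from FOLLOW(C)
  C → b: FIRST \ {ε} = { 'b' } — disjoint from FOLLOW(C)

S: nullable alternative(s) S → ε; FOLLOW(S) = { $, '-' }
  S → - C: FIRST \ {ε} = { '-' } — overlaps FOLLOW(S) on { '-' }: CONFLICT
  S → ε: FIRST \ {ε} = { } — this is the only nullable alternative, skip

So the grammar has 3 FIRST/FOLLOW conflicts (marked CONFLICT above).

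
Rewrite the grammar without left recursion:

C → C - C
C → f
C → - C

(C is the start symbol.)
C is directly left-recursive. The standard transformation for
  A → A α₁ | ... | A α_m | β₁ | ... | β_n
is
  A  → β₁ A' | ... | β_n A'
  A' → α₁ A' | ... | α_m A' | ε

C → f becomes C → f C'
C → - C becomes C → - C C'
C → C - C becomes C' → - C C'
Add C' → ε

Resulting grammar:
C → f C'
C → - C C'
C' → - C C'
C' → ε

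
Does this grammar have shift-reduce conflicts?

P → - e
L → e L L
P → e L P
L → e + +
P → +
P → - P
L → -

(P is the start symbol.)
Yes — I14: [P → - e .] vs [L → . -]

Augment with P' → P and build the canonical LR(0) collection (I0 = CLOSURE({[P' → . P]}), then GOTO on every symbol after a dot until no new states appear). It has 15 states:
  I0: { [P → . +], [P → . - P], [P → . - e], [P → . e L P], [P' → . P] }  — shift
  I1: { [P → + .] }  — reduce
  I2: { [P → - . P], [P → - . e], [P → . +], [P → . - P], [P → . - e], [P → . e L P] }  — shift
  I3: { [P' → P .] }  — accept
  I4: { [L → . -], [L → . e + +], [L → . e L L], [P → e . L P] }  — shift
  I5: { [L → - .] }  — reduce
  I6: { [P → . +], [P → . - P], [P → . - e], [P → . e L P], [P → e L . P] }  — shift
  I7: { [L → . -], [L → . e + +], [L → . e L L], [L → e . + +], [L → e . L L] }  — shift
  I8: { [L → e + . +] }  — shift
  I9: { [L → . -], [L → . e + +], [L → . e L L], [L → e L . L] }  — shift
  I10: { [L → e L L .] }  — reduce
  I11: { [L → e + + .] }  — reduce
  I12: { [P → e L P .] }  — reduce
  I13: { [P → - P .] }  — reduce
  I14: { [L → . -], [L → . e + +], [L → . e L L], [P → - e .], [P → e . L P] }  — shift, reduce

I14 contains reduce item [P → - e .] and shift items [L → . -], [L → . e + +], [L → . e L L] — shift-reduce conflict.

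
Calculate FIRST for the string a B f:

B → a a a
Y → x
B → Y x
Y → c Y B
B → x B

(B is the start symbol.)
To compute FIRST(a B f), process the symbols left to right:
Symbol a is a terminal. Add 'a' and stop.
FIRST(a B f) = { 'a' }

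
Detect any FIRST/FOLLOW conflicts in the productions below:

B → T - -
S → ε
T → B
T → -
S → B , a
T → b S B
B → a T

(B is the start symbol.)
Yes. S → B ',' a with FOLLOW(S) on { '-', 'a', 'b' }

Nullable non-terminals: S.
FIRST sets used below: FIRST(B) = { '-', 'a', 'b' }

S: nullable alternative(s) S → ε; FOLLOW(S) = { '-', 'a', 'b' }
  S → ε: FIRST \ {ε} = { } — this is the only nullable alternative, skip
  S → B , a: FIRST \ {ε} = { '-', 'a', 'b' } — overlaps FOLLOW(S) on { '-', 'a', 'b' }: CONFLICT

B, T have no nullable alternative, so no FIRST/FOLLOW check is needed there.

So the grammar has 1 FIRST/FOLLOW conflict (marked CONFLICT above).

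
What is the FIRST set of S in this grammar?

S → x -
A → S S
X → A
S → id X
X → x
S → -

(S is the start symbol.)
From S → x -:
  - x is a terminal: add 'x' and stop
From S → id X:
  - id is a terminal: add 'id' and stop
From S → -:
  - '-' is a terminal: add '-' and stop

Collecting: FIRST(S) = { '-', 'id', 'x' }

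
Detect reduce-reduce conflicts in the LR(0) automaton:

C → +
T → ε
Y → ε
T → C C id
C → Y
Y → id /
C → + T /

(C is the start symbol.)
A reduce-reduce conflict occurs when an LR(0) state has two complete items [A → α .] and [B → β .] — both call for a reduction, and with no lookahead the parser cannot choose between them.

Augment with C' → C and build the canonical LR(0) collection (I0 = CLOSURE({[C' → . C]}), then GOTO on every symbol after a dot until no new states appear). It has 11 states:
  I0: { [C → . + T /], [C → . +], [C → . Y], [C' → . C], [Y → . id /], [Y → .] }  — shift, reduce
  I1: { [C → + . T /], [C → + .], [C → . + T /], [C → . +], [C → . Y], [T → . C C id], [T → .], [Y → . id /], [Y → .] }  — shift, 3 reduces
  I2: { [C' → C .] }  — accept
  I3: { [C → Y .] }  — reduce
  I4: { [Y → id . /] }  — shift
  I5: { [Y → id / .] }  — reduce
  I6: { [C → . + T /], [C → . +], [C → . Y], [T → C . C id], [Y → . id /], [Y → .] }  — shift, reduce
  I7: { [C → + T . /] }  — shift
  I8: { [C → + T / .] }  — reduce
  I9: { [T → C C . id] }  — shift
  I10: { [T → C C id .] }  — reduce

I1 contains complete items [C → + .], [T → .], [Y → .] — reduce-reduce conflict.

Answer: Yes — I1: [C → + .] vs [T → .]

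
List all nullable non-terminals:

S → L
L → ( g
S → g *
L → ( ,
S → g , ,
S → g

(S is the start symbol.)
None

A non-terminal is nullable if it can derive ε (the empty string): either it has an ε-production, or it has a production whose right-hand side consists entirely of nullable non-terminals.

There are no ε-productions, so no non-terminal can derive ε.
No non-terminals are nullable.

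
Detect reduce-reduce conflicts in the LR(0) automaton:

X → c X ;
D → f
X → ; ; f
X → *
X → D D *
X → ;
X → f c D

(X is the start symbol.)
A reduce-reduce conflict occurs when an LR(0) state has two complete items [A → α .] and [B → β .] — both call for a reduction, and with no lookahead the parser cannot choose between them.

Augment with X' → X and build the canonical LR(0) collection (I0 = CLOSURE({[X' → . X]}), then GOTO on every symbol after a dot until no new states appear). It has 16 states:
  I0: { [D → . f], [X → . *], [X → . ; ; f], [X → . ;], [X → . D D *], [X → . c X ;], [X → . f c D], [X' → . X] }  — shift
  I1: { [X → * .] }  — reduce
  I2: { [X → ; . ; f], [X → ; .] }  — shift, reduce
  I3: { [D → . f], [X → D . D *] }  — shift
  I4: { [X' → X .] }  — accept
  I5: { [D → . f], [X → . *], [X → . ; ; f], [X → . ;], [X → . D D *], [X → . c X ;], [X → . f c D], [X → c . X ;] }  — shift
  I6: { [D → f .], [X → f . c D] }  — shift, reduce
  I7: { [D → . f], [X → f c . D] }  — shift
  I8: { [X → f c D .] }  — reduce
  I9: { [D → f .] }  — reduce
  I10: { [X → c X . ;] }  — shift
  I11: { [X → c X ; .] }  — reduce
  I12: { [X → D D . *] }  — shift
  I13: { [X → D D * .] }  — reduce
  I14: { [X → ; ; . f] }  — shift
  I15: { [X → ; ; f .] }  — reduce

No state contains more than one complete item.

Answer: No reduce-reduce conflicts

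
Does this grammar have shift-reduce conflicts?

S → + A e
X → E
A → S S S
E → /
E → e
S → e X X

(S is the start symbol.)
A shift-reduce conflict occurs when an LR(0) state has both:
  - a complete (reduce) item [A → α .] (dot at the end), and
  - a shift item [B → β . c γ] (dot before a terminal).

Augment with S' → S and build the canonical LR(0) collection (I0 = CLOSURE({[S' → . S]}), then GOTO on every symbol after a dot until no new states appear). It has 14 states:
  I0: { [S → . + A e], [S → . e X X], [S' → . S] }  — shift
  I1: { [A → . S S S], [S → + . A e], [S → . + A e], [S → . e X X] }  — shift
  I2: { [S' → S .] }  — accept
  I3: { [E → . /], [E → . e], [S → e . X X], [X → . E] }  — shift
  I4: { [E → / .] }  — reduce
  I5: { [X → E .] }  — reduce
  I6: { [E → . /], [E → . e], [S → e X . X], [X → . E] }  — shift
  I7: { [E → e .] }  — reduce
  I8: { [S → e X X .] }  — reduce
  I9: { [S → + A . e] }  — shift
  I10: { [A → S . S S], [S → . + A e], [S → . e X X] }  — shift
  I11: { [A → S S . S], [S → . + A e], [S → . e X X] }  — shift
  I12: { [A → S S S .] }  — reduce
  I13: { [S → + A e .] }  — reduce

No state contains both a complete item and a shift item.

Answer: No shift-reduce conflicts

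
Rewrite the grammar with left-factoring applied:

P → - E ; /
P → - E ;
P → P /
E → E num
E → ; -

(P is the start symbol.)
P → - E ; P'
P' → /
P' → ε
P → P /
E → E num
E → ; -

Left-factoring transforms A → αβ₁ | αβ₂ into A → αA' and A' → β₁ | β₂
(α is the longest common prefix among the alternatives). Repeat until
no nonterminal has two alternatives with a common prefix.

Round 1: P has alternatives sharing prefix '- E ;'. Introduce P': P → - E ; P'
  Add: P' → /
  Add: P' → ε

No remaining common prefixes — done.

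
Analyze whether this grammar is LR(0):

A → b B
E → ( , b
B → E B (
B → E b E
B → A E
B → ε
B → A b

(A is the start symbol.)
No. Shift-reduce conflict between [B → .] and [A → . b B]

Augment with A' → A and build the canonical LR(0) collection (I0 = CLOSURE({[A' → . A]}), then GOTO on every symbol after a dot until no new states appear). It has 15 states:
  I0: { [A → . b B], [A' → . A] }  — shift
  I1: { [A' → A .] }  — accept
  I2: { [A → . b B], [A → b . B], [B → . A E], [B → . A b], [B → . E B (], [B → . E b E], [B → .], [E → . ( , b] }  — shift, reduce
  I3: { [E → ( . , b] }  — shift
  I4: { [B → A . E], [B → A . b], [E → . ( , b] }  — shift
  I5: { [A → b B .] }  — reduce
  I6: { [A → . b B], [B → . A E], [B → . A b], [B → . E B (], [B → . E b E], [B → .], [B → E . B (], [B → E . b E], [E → . ( , b] }  — shift, reduce
  I7: { [B → E B . (] }  — shift
  I8: { [A → . b B], [A → b . B], [B → . A E], [B → . A b], [B → . E B (], [B → . E b E], [B → .], [B → E b . E], [E → . ( , b] }  — shift, reduce
  I9: { [A → . b B], [B → . A E], [B → . A b], [B → . E B (], [B → . E b E], [B → .], [B → E . B (], [B → E . b E], [B → E b E .], [E → . ( , b] }  — shift, 2 reduces
  I10: { [B → E B ( .] }  — reduce
  I11: { [B → A E .] }  — reduce
  I12: { [B → A b .] }  — reduce
  I13: { [E → ( , . b] }  — shift
  I14: { [E → ( , b .] }  — reduce

Conflict in state I2:
  Shift-reduce conflict between [B → .] and [A → . b B]
So the grammar is NOT LR(0).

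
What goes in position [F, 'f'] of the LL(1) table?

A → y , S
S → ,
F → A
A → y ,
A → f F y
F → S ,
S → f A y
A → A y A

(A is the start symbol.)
To find M[F, 'f'], we find productions for F where 'f' is in the predict set (PREDICT(N → α) = (FIRST(α) \ {ε}) ∪ (FOLLOW(N) if α ⇒* ε)).

Relevant sets:
  FIRST(A) = { 'f', 'y' }
  FIRST(S) = { ',', 'f' }

F → A: PREDICT = { 'f', 'y' }
  'f' is in predict set, so this production goes in M[F, 'f']
F → S ,: PREDICT = { ',', 'f' }
  'f' is in predict set, so this production goes in M[F, 'f']

M[F, 'f'] = F → A, F → S ,  (a multiply-defined cell — the grammar is not LL(1))

Answer: F → A, F → S ,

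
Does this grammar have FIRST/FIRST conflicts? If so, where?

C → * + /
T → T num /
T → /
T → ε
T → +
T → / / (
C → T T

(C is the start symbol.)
Yes. T → T num '/' / T → '/' on { '/' }; T → T num '/' / T → '+' on { '+' }; T → T num '/' / T → '/' '/' '(' on { '/' }; T → '/' / T → '/' '/' '(' on { '/' }

A FIRST/FIRST conflict occurs when two productions N → α and N → β for the same non-terminal have FIRST(α) ∩ FIRST(β) ≠ ∅ (with ε ∈ FIRST of a nullable right-hand side, so two nullable alternatives also conflict).

FIRST sets of the non-terminals at (or reachable through a nullable prefix from) the front of some alternative:
  FIRST(T) = { '+', '/', 'num', ε }

Productions for C:
  C → * + /: FIRST = { '*' }
  C → T T: FIRST = { '+', '/', 'num', ε }
Productions for T:
  T → T num /: FIRST = { '+', '/', 'num' }
  T → /: FIRST = { '/' }
  T → ε: FIRST = { ε }
  T → +: FIRST = { '+' }
  T → / / (: FIRST = { '/' }

Conflict for T: T → T num / and T → /
  Overlap: { '/' }
Conflict for T: T → T num / and T → +
  Overlap: { '+' }
Conflict for T: T → T num / and T → / / (
  Overlap: { '/' }
Conflict for T: T → / and T → / / (
  Overlap: { '/' }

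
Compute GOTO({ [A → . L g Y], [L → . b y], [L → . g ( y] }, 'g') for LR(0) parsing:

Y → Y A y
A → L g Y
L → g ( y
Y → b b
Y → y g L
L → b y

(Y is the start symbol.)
{ [L → g . ( y] }

GOTO(I, 'g') = CLOSURE({ [A → αX.β] : [A → α.Xβ] ∈ I, X = 'g' })

Items with dot before 'g', with the dot advanced:
  [L → . g ( y] → [L → g . ( y]
Closure adds nothing (no advanced item has the dot before a non-terminal).

GOTO = { [L → g . ( y] }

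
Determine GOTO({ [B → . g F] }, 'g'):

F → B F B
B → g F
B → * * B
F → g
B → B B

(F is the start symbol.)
GOTO(I, 'g') = CLOSURE({ [A → αX.β] : [A → α.Xβ] ∈ I, X = 'g' })

Items with dot before 'g', with the dot advanced:
  [B → . g F] → [B → g . F]
Closure of the advanced items:
  [B → g . F] has the dot before F: add [F → . B F B], [F → . g]
  [F → . B F B] has the dot before B: add [B → . g F], [B → . * * B], [B → . B B]

GOTO = { [B → . * * B], [B → . B B], [B → . g F], [B → g . F], [F → . B F B], [F → . g] }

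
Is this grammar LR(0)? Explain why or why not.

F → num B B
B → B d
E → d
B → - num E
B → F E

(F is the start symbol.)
Augment with F' → F and build the canonical LR(0) collection (I0 = CLOSURE({[F' → . F]}), then GOTO on every symbol after a dot until no new states appear). It has 12 states:
  I0: { [F → . num B B], [F' → . F] }  — shift
  I1: { [F' → F .] }  — accept
  I2: { [B → . - num E], [B → . B d], [B → . F E], [F → . num B B], [F → num . B B] }  — shift
  I3: { [B → - . num E] }  — shift
  I4: { [B → . - num E], [B → . B d], [B → . F E], [B → B . d], [F → . num B B], [F → num B . B] }  — shift
  I5: { [B → F . E], [E → . d] }  — shift
  I6: { [B → F E .] }  — reduce
  I7: { [E → d .] }  — reduce
  I8: { [B → B . d], [F → num B B .] }  — shift, reduce
  I9: { [B → B d .] }  — reduce
  I10: { [B → - num . E], [E → . d] }  — shift
  I11: { [B → - num E .] }  — reduce

Conflict in state I8:
  Shift-reduce conflict between [F → num B B .] and [B → B . d]
So the grammar is NOT LR(0).

Answer: No. Shift-reduce conflict between [F → num B B .] and [B → B . d]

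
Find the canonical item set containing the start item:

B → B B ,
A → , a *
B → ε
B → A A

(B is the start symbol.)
First, augment the grammar with B' → B
I₀ = CLOSURE({ [B' → . B] }):
  [B' → . B] has the dot before B: add [B → . B B ,], [B → .], [B → . A A]
  [B → . A A] has the dot before A: add [A → . , a *]
No further items can be added.

I₀ = { [A → . , a *], [B → . A A], [B → . B B ,], [B → .], [B' → . B] }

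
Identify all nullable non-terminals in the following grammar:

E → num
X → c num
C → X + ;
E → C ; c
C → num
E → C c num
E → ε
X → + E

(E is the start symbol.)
{ 'E' }

ε-productions: E → ε
So E is immediately nullable.
No further non-terminal can be added: every production for the remaining non-terminals contains a terminal or a non-nullable non-terminal.
Nullable = { 'E' }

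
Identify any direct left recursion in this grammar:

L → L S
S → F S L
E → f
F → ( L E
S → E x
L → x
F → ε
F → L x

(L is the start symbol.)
Yes, L is left-recursive

Direct left recursion occurs when N → N α for some non-terminal N (the right-hand side begins with the left-hand side itself).

L → L S: LEFT RECURSIVE (starts with L)
S → F S L: starts with F
E → f: starts with f
F → ( L E: starts with '('
S → E x: starts with E
L → x: starts with x
F → ε: starts with ε
F → L x: starts with L

The grammar has direct left recursion on: L.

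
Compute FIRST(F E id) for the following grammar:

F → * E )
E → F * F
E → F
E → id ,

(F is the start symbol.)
{ '*' }

FIRST sets of the non-terminals involved (from the grammar, by fixed-point iteration):
  FIRST(F) = { '*' }

To compute FIRST(F E id), process the symbols left to right:
Symbol F is a non-terminal. Add FIRST(F) \ {ε} = { '*' }
F is not nullable (ε ∉ FIRST(F)), so stop here.
FIRST(F E id) = { '*' }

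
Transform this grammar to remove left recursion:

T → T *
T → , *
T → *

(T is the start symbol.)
T is directly left-recursive. The standard transformation for
  A → A α₁ | ... | A α_m | β₁ | ... | β_n
is
  A  → β₁ A' | ... | β_n A'
  A' → α₁ A' | ... | α_m A' | ε

T → , * becomes T → , * T'
T → * becomes T → * T'
T → T * becomes T' → * T'
Add T' → ε

Resulting grammar:
T → , * T'
T → * T'
T' → * T'
T' → ε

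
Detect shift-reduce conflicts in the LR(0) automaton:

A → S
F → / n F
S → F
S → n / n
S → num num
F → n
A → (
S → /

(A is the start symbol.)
Yes — I2: [S → / .] vs [F → / . n F]; I6: [F → n .] vs [S → n . / n]

Augment with A' → A and build the canonical LR(0) collection (I0 = CLOSURE({[A' → . A]}), then GOTO on every symbol after a dot until no new states appear). It has 15 states:
  I0: { [A → . (], [A → . S], [A' → . A], [F → . / n F], [F → . n], [S → . /], [S → . F], [S → . n / n], [S → . num num] }  — shift
  I1: { [A → ( .] }  — reduce
  I2: { [F → / . n F], [S → / .] }  — shift, reduce
  I3: { [A' → A .] }  — accept
  I4: { [S → F .] }  — reduce
  I5: { [A → S .] }  — reduce
  I6: { [F → n .], [S → n . / n] }  — shift, reduce
  I7: { [S → num . num] }  — shift
  I8: { [S → num num .] }  — reduce
  I9: { [S → n / . n] }  — shift
  I10: { [S → n / n .] }  — reduce
  I11: { [F → . / n F], [F → . n], [F → / n . F] }  — shift
  I12: { [F → / . n F] }  — shift
  I13: { [F → / n F .] }  — reduce
  I14: { [F → n .] }  — reduce

I2 contains reduce item [S → / .] and shift item [F → / . n F] — shift-reduce conflict.
I6 contains reduce item [F → n .] and shift item [S → n . / n] — shift-reduce conflict.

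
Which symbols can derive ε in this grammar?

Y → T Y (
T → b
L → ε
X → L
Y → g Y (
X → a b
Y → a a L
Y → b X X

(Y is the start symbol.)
A non-terminal is nullable if it can derive ε (the empty string): either it has an ε-production, or it has a production whose right-hand side consists entirely of nullable non-terminals.

ε-productions: L → ε
So L is immediately nullable.
X → L: every symbol on the right is nullable, so X is nullable too.
No further non-terminal can be added: every production for the remaining non-terminals contains a terminal or a non-nullable non-terminal.
Nullable = { 'L', 'X' }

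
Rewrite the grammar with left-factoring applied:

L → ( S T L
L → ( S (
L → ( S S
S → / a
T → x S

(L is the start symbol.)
L → ( S L'
L' → T L
L' → (
L' → S
S → / a
T → x S

Left-factoring transforms A → αβ₁ | αβ₂ into A → αA' and A' → β₁ | β₂
(α is the longest common prefix among the alternatives). Repeat until
no nonterminal has two alternatives with a common prefix.

Round 1: L has alternatives sharing prefix '( S'. Introduce L': L → ( S L'
  Add: L' → T L
  Add: L' → (
  Add: L' → S

No remaining common prefixes — done.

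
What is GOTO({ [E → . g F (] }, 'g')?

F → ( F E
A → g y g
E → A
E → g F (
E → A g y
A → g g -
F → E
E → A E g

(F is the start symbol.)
{ [A → . g g -], [A → . g y g], [E → . A E g], [E → . A g y], [E → . A], [E → . g F (], [E → g . F (], [F → . ( F E], [F → . E] }

GOTO(I, 'g') = CLOSURE({ [A → αX.β] : [A → α.Xβ] ∈ I, X = 'g' })

Items with dot before 'g', with the dot advanced:
  [E → . g F (] → [E → g . F (]
Closure of the advanced items:
  [E → g . F (] has the dot before F: add [F → . ( F E], [F → . E]
  [F → . E] has the dot before E: add [E → . A], [E → . g F (], [E → . A g y], [E → . A E g]
  [E → . A] has the dot before A: add [A → . g y g], [A → . g g -]

GOTO = { [A → . g g -], [A → . g y g], [E → . A E g], [E → . A g y], [E → . A], [E → . g F (], [E → g . F (], [F → . ( F E], [F → . E] }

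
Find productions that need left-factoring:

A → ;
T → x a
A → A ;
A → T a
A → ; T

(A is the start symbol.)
Yes, A has productions with common prefix ';'

Left-factoring is needed when two productions for the same non-terminal
share a common prefix on the right-hand side.

Productions for A:
  A → ;
  A → A ;
  A → T a
  A → ; T

Found common prefix ';' in productions for A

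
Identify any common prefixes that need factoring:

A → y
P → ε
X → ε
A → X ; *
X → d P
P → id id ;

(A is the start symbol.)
No, left-factoring is not needed

Left-factoring is needed when two productions for the same non-terminal
share a common prefix on the right-hand side.

Productions for A:
  A → y
  A → X ; *
Productions for P:
  P → ε
  P → id id ;
Productions for X:
  X → ε
  X → d P

No common prefixes found.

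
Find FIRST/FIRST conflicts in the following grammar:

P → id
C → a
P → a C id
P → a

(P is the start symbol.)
A FIRST/FIRST conflict occurs when two productions N → α and N → β for the same non-terminal have FIRST(α) ∩ FIRST(β) ≠ ∅ (with ε ∈ FIRST of a nullable right-hand side, so two nullable alternatives also conflict).

Productions for P:
  P → id: FIRST = { 'id' }
  P → a C id: FIRST = { 'a' }
  P → a: FIRST = { 'a' }
C has only one production, so no FIRST/FIRST conflict is possible there.

Conflict for P: P → a C id and P → a
  Overlap: { 'a' }

Answer: Yes. P → a C id / P → a on { 'a' }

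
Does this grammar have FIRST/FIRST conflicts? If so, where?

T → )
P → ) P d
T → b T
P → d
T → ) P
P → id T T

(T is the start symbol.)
Productions for T:
  T → ): FIRST = { ')' }
  T → b T: FIRST = { 'b' }
  T → ) P: FIRST = { ')' }
Productions for P:
  P → ) P d: FIRST = { ')' }
  P → d: FIRST = { 'd' }
  P → id T T: FIRST = { 'id' }

Conflict for T: T → ) and T → ) P
  Overlap: { ')' }

Answer: Yes. T → ')' / T → ')' P on { ')' }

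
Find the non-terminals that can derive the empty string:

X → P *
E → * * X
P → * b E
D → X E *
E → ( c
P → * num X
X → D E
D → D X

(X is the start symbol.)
None

There are no ε-productions, so no non-terminal can derive ε.
No non-terminals are nullable.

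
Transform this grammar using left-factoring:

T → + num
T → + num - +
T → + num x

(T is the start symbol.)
T → + num T'
T' → ε
T' → - +
T' → x

Left-factoring transforms A → αβ₁ | αβ₂ into A → αA' and A' → β₁ | β₂
(α is the longest common prefix among the alternatives). Repeat until
no nonterminal has two alternatives with a common prefix.

Round 1: T has alternatives sharing prefix '+ num'. Introduce T': T → + num T'
  Add: T' → ε
  Add: T' → - +
  Add: T' → x

No remaining common prefixes — done.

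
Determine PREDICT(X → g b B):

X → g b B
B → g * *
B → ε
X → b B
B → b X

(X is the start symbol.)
{ 'g' }

PREDICT(X → g b B) = (FIRST(RHS) \ {ε}) ∪ (FOLLOW(X) if ε ∈ FIRST(RHS), i.e. RHS ⇒* ε)
FIRST(g b B) = { 'g' }
ε ∉ FIRST(g b B), so FOLLOW(X) is not added.
PREDICT(X → g b B) = { 'g' }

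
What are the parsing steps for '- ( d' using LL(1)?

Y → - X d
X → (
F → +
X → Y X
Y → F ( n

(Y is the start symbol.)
LL(1) parsing maintains a stack (initially the start symbol over $) and the input. At each step: if the stack top is a terminal, match it against the current input token; if it is a non-terminal N, replace it with the RHS of M[N, lookahead] (the unique production whose predict set contains the lookahead).

Stack is shown with the top on the left.

Stack    Input    Action
------------------------
Y $      - ( d $  output Y → - X d
- X d $  - ( d $  match '-'
X d $    ( d $    output X → (
( d $    ( d $    match '('
d $      d $      match 'd'
$        $        accept

The string is accepted.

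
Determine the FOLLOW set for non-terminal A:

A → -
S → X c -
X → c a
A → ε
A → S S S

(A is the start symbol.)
{ $ }

A is the start symbol, so $ ∈ FOLLOW(A).
A does not occur on any right-hand side.

Taking the union: FOLLOW(A) = { $ }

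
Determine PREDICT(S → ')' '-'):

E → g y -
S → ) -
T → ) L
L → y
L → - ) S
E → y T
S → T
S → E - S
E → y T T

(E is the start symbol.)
{ ')' }

PREDICT(S → ')' '-') = (FIRST(RHS) \ {ε}) ∪ (FOLLOW(S) if ε ∈ FIRST(RHS), i.e. RHS ⇒* ε)
FIRST(')' '-') = { ')' }
ε ∉ FIRST(')' '-'), so FOLLOW(S) is not added.
PREDICT(S → ')' '-') = { ')' }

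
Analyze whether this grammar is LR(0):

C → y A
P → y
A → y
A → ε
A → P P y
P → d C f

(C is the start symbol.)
Augment with C' → C and build the canonical LR(0) collection (I0 = CLOSURE({[C' → . C]}), then GOTO on every symbol after a dot until no new states appear). It has 12 states:
  I0: { [C → . y A], [C' → . C] }  — shift
  I1: { [C' → C .] }  — accept
  I2: { [A → . P P y], [A → . y], [A → .], [C → y . A], [P → . d C f], [P → . y] }  — shift, reduce
  I3: { [C → y A .] }  — reduce
  I4: { [A → P . P y], [P → . d C f], [P → . y] }  — shift
  I5: { [C → . y A], [P → d . C f] }  — shift
  I6: { [A → y .], [P → y .] }  — 2 reduces
  I7: { [P → d C . f] }  — shift
  I8: { [P → d C f .] }  — reduce
  I9: { [A → P P . y] }  — shift
  I10: { [P → y .] }  — reduce
  I11: { [A → P P y .] }  — reduce

Conflict in state I2:
  Shift-reduce conflict between [A → .] and [A → . y]
So the grammar is NOT LR(0).

Answer: No. Shift-reduce conflict between [A → .] and [A → . y]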